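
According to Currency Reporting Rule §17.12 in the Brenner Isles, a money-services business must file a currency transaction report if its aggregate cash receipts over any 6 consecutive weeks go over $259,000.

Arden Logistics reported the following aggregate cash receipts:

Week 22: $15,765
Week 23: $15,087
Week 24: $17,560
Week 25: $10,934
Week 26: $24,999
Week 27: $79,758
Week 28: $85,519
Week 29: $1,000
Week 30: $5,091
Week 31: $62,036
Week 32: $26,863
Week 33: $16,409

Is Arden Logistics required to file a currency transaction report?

Week 22–Week 27: $15,765 + $15,087 + $17,560 + $10,934 + $24,999 + $79,758 = $164,103 (under)
Week 23–Week 28: $15,087 + $17,560 + $10,934 + $24,999 + $79,758 + $85,519 = $233,857 (under)
Week 24–Week 29: $17,560 + $10,934 + $24,999 + $79,758 + $85,519 + $1,000 = $219,770 (under)
Week 25–Week 30: $10,934 + $24,999 + $79,758 + $85,519 + $1,000 + $5,091 = $207,301 (under)
Week 26–Week 31: $24,999 + $79,758 + $85,519 + $1,000 + $5,091 + $62,036 = $258,403 (under)
Week 27–Week 32: $79,758 + $85,519 + $1,000 + $5,091 + $62,036 + $26,863 = $260,267 (over)
Week 28–Week 33: $85,519 + $1,000 + $5,091 + $62,036 + $26,863 + $16,409 = $196,918 (under)
At least one window exceeds $259,000.

Yes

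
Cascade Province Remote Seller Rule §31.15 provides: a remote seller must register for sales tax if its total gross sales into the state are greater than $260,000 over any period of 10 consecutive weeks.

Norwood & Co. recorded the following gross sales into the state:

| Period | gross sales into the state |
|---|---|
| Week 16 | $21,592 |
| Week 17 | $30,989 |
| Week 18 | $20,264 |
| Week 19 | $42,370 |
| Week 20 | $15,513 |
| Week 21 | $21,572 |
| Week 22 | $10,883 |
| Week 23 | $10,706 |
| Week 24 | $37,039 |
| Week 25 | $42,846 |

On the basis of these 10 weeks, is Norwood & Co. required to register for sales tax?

No

Total gross sales into the state: $21,592 + $30,989 + $20,264 + $42,370 + $15,513 + $21,572 + $10,883 + $10,706 + $37,039 + $42,846 = $253,774.
$253,774 ≤ $260,000, so the threshold is not exceeded.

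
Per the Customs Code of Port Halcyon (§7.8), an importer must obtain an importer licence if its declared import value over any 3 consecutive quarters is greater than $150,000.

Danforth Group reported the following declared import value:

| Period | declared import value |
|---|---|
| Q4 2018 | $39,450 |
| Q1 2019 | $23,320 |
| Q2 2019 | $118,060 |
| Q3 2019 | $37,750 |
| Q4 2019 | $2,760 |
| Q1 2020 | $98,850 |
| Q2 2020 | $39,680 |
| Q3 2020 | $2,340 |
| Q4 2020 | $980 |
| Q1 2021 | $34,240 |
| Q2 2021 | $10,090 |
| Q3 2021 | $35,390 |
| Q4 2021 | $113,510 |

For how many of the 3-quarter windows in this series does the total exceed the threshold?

Q4 2018–Q2 2019: $39,450 + $23,320 + $118,060 = $180,830 (over)
Q1 2019–Q3 2019: $23,320 + $118,060 + $37,750 = $179,130 (over)
Q2 2019–Q4 2019: $118,060 + $37,750 + $2,760 = $158,570 (over)
Q3 2019–Q1 2020: $37,750 + $2,760 + $98,850 = $139,360 (under)
Q4 2019–Q2 2020: $2,760 + $98,850 + $39,680 = $141,290 (under)
Q1 2020–Q3 2020: $98,850 + $39,680 + $2,340 = $140,870 (under)
Q2 2020–Q4 2020: $39,680 + $2,340 + $980 = $43,000 (under)
Q3 2020–Q1 2021: $2,340 + $980 + $34,240 = $37,560 (under)
Q4 2020–Q2 2021: $980 + $34,240 + $10,090 = $45,310 (under)
Q1 2021–Q3 2021: $34,240 + $10,090 + $35,390 = $79,720 (under)
Q2 2021–Q4 2021: $10,090 + $35,390 + $113,510 = $158,990 (over)
4 windows exceed the threshold.

4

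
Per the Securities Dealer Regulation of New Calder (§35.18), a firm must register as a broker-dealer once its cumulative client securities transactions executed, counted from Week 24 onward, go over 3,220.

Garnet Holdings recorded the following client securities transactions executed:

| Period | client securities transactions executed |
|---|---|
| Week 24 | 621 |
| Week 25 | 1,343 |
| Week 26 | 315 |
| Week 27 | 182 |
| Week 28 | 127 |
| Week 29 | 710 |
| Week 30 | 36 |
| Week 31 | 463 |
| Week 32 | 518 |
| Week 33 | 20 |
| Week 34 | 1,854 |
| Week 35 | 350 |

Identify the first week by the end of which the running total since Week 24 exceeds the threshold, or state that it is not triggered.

Through Week 24: 621
Through Week 25: 1,964
Through Week 26: 2,279
Through Week 27: 2,461
Through Week 28: 2,588
Through Week 29: 3,298 ← exceeds threshold

Week 29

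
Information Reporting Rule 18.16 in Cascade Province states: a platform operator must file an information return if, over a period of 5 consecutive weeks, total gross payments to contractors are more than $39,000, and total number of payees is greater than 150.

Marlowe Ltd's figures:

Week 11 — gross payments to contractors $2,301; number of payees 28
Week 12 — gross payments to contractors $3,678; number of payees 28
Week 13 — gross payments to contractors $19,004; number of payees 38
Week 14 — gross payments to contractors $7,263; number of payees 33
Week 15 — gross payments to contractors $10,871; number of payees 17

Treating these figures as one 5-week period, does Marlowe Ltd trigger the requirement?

No

Total gross payments to contractors: $2,301 + $3,678 + $19,004 + $7,263 + $10,871 = $43,117 (> $39,000).
Total number of payees: 28 + 28 + 38 + 33 + 17 = 144 (≤ 150).
The test is 'and': the rule requires both, and at least one is not exceeded.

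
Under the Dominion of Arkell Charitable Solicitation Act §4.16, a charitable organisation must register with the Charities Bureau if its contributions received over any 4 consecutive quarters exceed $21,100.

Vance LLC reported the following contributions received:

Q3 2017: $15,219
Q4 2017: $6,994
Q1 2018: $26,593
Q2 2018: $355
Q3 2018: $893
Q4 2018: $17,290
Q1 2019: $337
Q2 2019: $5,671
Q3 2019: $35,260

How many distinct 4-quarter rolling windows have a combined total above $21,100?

Q3 2017–Q2 2018: $15,219 + $6,994 + $26,593 + $355 = $49,161 (over)
Q4 2017–Q3 2018: $6,994 + $26,593 + $355 + $893 = $34,835 (over)
Q1 2018–Q4 2018: $26,593 + $355 + $893 + $17,290 = $45,131 (over)
Q2 2018–Q1 2019: $355 + $893 + $17,290 + $337 = $18,875 (under)
Q3 2018–Q2 2019: $893 + $17,290 + $337 + $5,671 = $24,191 (over)
Q4 2018–Q3 2019: $17,290 + $337 + $5,671 + $35,260 = $58,558 (over)
5 windows exceed the threshold.

5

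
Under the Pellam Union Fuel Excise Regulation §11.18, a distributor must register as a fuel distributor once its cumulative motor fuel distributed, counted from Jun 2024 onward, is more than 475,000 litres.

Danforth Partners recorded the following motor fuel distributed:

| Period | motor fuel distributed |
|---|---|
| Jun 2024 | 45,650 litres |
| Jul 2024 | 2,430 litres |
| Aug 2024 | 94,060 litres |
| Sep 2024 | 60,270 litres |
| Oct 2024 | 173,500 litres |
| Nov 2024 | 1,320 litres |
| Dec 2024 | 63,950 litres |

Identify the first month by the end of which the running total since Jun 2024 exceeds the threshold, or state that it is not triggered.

Through Jun 2024: 45,650 litres
Through Jul 2024: 48,080 litres
Through Aug 2024: 142,140 litres
Through Sep 2024: 202,410 litres
Through Oct 2024: 375,910 litres
Through Nov 2024: 377,230 litres
Through Dec 2024: 441,180 litres
Final cumulative total 441,180 litres ≤ 475,000 litres; the threshold is never exceeded.

Not triggered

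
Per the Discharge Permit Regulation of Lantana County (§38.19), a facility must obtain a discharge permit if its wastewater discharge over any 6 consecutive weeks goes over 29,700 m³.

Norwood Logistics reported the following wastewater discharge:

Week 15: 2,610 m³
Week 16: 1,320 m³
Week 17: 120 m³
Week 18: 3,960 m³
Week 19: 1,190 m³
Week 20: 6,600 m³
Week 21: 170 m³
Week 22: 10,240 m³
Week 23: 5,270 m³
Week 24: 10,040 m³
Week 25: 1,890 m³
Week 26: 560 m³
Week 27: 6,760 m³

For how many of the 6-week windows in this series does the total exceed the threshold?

3

Week 15–Week 20: 2,610 m³ + 1,320 m³ + 120 m³ + 3,960 m³ + 1,190 m³ + 6,600 m³ = 15,800 m³ (under)
Week 16–Week 21: 1,320 m³ + 120 m³ + 3,960 m³ + 1,190 m³ + 6,600 m³ + 170 m³ = 13,360 m³ (under)
Week 17–Week 22: 120 m³ + 3,960 m³ + 1,190 m³ + 6,600 m³ + 170 m³ + 10,240 m³ = 22,280 m³ (under)
Week 18–Week 23: 3,960 m³ + 1,190 m³ + 6,600 m³ + 170 m³ + 10,240 m³ + 5,270 m³ = 27,430 m³ (under)
Week 19–Week 24: 1,190 m³ + 6,600 m³ + 170 m³ + 10,240 m³ + 5,270 m³ + 10,040 m³ = 33,510 m³ (over)
Week 20–Week 25: 6,600 m³ + 170 m³ + 10,240 m³ + 5,270 m³ + 10,040 m³ + 1,890 m³ = 34,210 m³ (over)
Week 21–Week 26: 170 m³ + 10,240 m³ + 5,270 m³ + 10,040 m³ + 1,890 m³ + 560 m³ = 28,170 m³ (under)
Week 22–Week 27: 10,240 m³ + 5,270 m³ + 10,040 m³ + 1,890 m³ + 560 m³ + 6,760 m³ = 34,760 m³ (over)
3 windows exceed the threshold.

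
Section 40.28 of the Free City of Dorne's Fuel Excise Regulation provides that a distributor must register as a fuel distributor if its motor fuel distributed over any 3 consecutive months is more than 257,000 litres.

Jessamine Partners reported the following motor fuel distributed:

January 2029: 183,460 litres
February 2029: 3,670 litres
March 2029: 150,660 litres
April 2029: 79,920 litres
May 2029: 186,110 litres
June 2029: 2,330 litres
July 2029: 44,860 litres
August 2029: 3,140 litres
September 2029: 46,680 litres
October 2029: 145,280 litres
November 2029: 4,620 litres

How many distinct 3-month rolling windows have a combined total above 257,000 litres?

3

January 2029–March 2029: 183,460 litres + 3,670 litres + 150,660 litres = 337,790 litres (over)
February 2029–April 2029: 3,670 litres + 150,660 litres + 79,920 litres = 234,250 litres (under)
March 2029–May 2029: 150,660 litres + 79,920 litres + 186,110 litres = 416,690 litres (over)
April 2029–June 2029: 79,920 litres + 186,110 litres + 2,330 litres = 268,360 litres (over)
May 2029–July 2029: 186,110 litres + 2,330 litres + 44,860 litres = 233,300 litres (under)
June 2029–August 2029: 2,330 litres + 44,860 litres + 3,140 litres = 50,330 litres (under)
July 2029–September 2029: 44,860 litres + 3,140 litres + 46,680 litres = 94,680 litres (under)
August 2029–October 2029: 3,140 litres + 46,680 litres + 145,280 litres = 195,100 litres (under)
September 2029–November 2029: 46,680 litres + 145,280 litres + 4,620 litres = 196,580 litres (under)
3 windows exceed the threshold.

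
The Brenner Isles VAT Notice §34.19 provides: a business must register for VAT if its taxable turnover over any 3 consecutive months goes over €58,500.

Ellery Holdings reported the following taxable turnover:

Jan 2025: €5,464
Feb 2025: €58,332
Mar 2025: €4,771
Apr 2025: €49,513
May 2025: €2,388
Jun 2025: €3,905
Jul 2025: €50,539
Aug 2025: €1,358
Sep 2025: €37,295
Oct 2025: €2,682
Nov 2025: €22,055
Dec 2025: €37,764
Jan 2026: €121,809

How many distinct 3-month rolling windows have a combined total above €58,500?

6

Jan 2025–Mar 2025: €5,464 + €58,332 + €4,771 = €68,567 (over)
Feb 2025–Apr 2025: €58,332 + €4,771 + €49,513 = €112,616 (over)
Mar 2025–May 2025: €4,771 + €49,513 + €2,388 = €56,672 (under)
Apr 2025–Jun 2025: €49,513 + €2,388 + €3,905 = €55,806 (under)
May 2025–Jul 2025: €2,388 + €3,905 + €50,539 = €56,832 (under)
Jun 2025–Aug 2025: €3,905 + €50,539 + €1,358 = €55,802 (under)
Jul 2025–Sep 2025: €50,539 + €1,358 + €37,295 = €89,192 (over)
Aug 2025–Oct 2025: €1,358 + €37,295 + €2,682 = €41,335 (under)
Sep 2025–Nov 2025: €37,295 + €2,682 + €22,055 = €62,032 (over)
Oct 2025–Dec 2025: €2,682 + €22,055 + €37,764 = €62,501 (over)
Nov 2025–Jan 2026: €22,055 + €37,764 + €121,809 = €181,628 (over)
6 windows exceed the threshold.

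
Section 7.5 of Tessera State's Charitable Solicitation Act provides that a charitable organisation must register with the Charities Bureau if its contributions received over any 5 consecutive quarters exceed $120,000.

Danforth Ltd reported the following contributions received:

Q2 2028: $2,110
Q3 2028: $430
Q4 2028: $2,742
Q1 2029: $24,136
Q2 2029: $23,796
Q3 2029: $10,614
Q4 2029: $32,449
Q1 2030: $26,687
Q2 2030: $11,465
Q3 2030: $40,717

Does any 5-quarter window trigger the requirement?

Yes

Q2 2028–Q2 2029: $2,110 + $430 + $2,742 + $24,136 + $23,796 = $53,214 (under)
Q3 2028–Q3 2029: $430 + $2,742 + $24,136 + $23,796 + $10,614 = $61,718 (under)
Q4 2028–Q4 2029: $2,742 + $24,136 + $23,796 + $10,614 + $32,449 = $93,737 (under)
Q1 2029–Q1 2030: $24,136 + $23,796 + $10,614 + $32,449 + $26,687 = $117,682 (under)
Q2 2029–Q2 2030: $23,796 + $10,614 + $32,449 + $26,687 + $11,465 = $105,011 (under)
Q3 2029–Q3 2030: $10,614 + $32,449 + $26,687 + $11,465 + $40,717 = $121,932 (over)
At least one window exceeds $120,000.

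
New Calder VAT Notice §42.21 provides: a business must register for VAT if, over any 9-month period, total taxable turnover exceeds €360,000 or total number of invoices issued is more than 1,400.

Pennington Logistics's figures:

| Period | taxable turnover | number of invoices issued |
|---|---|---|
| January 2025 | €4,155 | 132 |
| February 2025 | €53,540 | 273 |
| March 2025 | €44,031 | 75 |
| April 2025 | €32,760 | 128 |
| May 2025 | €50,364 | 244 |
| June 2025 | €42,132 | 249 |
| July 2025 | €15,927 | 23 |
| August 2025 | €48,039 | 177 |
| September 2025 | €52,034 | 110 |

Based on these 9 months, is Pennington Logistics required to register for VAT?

Total taxable turnover: €4,155 + €53,540 + €44,031 + €32,760 + €50,364 + €42,132 + €15,927 + €48,039 + €52,034 = €342,982 (≤ €360,000).
Total number of invoices issued: 132 + 273 + 75 + 128 + 244 + 249 + 23 + 177 + 110 = 1,411 (> 1,400).
The test is 'or': at least one threshold is exceeded.

Yes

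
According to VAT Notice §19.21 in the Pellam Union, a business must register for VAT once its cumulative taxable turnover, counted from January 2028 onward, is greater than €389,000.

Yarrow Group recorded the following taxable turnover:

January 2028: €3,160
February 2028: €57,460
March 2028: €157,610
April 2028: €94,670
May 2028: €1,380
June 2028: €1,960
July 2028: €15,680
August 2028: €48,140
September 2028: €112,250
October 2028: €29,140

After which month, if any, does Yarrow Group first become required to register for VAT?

Through January 2028: €3,160
Through February 2028: €60,620
Through March 2028: €218,230
Through April 2028: €312,900
Through May 2028: €314,280
Through June 2028: €316,240
Through July 2028: €331,920
Through August 2028: €380,060
Through September 2028: €492,310 ← exceeds threshold

September 2028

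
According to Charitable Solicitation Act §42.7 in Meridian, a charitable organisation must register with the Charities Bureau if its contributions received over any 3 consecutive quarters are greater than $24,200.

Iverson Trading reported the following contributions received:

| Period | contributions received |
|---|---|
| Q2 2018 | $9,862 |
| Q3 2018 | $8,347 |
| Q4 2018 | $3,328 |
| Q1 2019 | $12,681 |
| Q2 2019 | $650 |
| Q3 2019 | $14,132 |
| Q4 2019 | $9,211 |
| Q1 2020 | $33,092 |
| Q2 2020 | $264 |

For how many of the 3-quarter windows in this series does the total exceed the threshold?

4

Q2 2018–Q4 2018: $9,862 + $8,347 + $3,328 = $21,537 (under)
Q3 2018–Q1 2019: $8,347 + $3,328 + $12,681 = $24,356 (over)
Q4 2018–Q2 2019: $3,328 + $12,681 + $650 = $16,659 (under)
Q1 2019–Q3 2019: $12,681 + $650 + $14,132 = $27,463 (over)
Q2 2019–Q4 2019: $650 + $14,132 + $9,211 = $23,993 (under)
Q3 2019–Q1 2020: $14,132 + $9,211 + $33,092 = $56,435 (over)
Q4 2019–Q2 2020: $9,211 + $33,092 + $264 = $42,567 (over)
4 windows exceed the threshold.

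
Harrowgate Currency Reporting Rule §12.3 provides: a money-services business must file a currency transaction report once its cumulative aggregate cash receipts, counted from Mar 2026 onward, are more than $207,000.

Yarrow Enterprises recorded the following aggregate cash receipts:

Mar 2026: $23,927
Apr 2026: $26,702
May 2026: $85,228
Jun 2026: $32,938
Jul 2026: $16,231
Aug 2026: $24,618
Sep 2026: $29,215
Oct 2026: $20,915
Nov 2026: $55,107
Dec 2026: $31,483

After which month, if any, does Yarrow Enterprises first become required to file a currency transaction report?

Aug 2026

Through Mar 2026: $23,927
Through Apr 2026: $50,629
Through May 2026: $135,857
Through Jun 2026: $168,795
Through Jul 2026: $185,026
Through Aug 2026: $209,644 ← exceeds threshold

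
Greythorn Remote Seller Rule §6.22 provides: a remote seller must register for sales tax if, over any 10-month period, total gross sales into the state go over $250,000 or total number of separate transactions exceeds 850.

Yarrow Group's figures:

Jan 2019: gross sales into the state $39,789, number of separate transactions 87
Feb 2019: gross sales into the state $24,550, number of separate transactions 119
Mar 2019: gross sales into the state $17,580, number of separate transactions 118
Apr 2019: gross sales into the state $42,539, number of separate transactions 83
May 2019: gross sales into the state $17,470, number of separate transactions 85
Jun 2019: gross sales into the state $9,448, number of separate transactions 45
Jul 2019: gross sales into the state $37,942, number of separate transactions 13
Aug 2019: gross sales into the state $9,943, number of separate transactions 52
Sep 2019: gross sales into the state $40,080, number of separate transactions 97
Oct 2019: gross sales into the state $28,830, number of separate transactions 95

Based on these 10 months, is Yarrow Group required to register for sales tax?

Yes

Total gross sales into the state: $39,789 + $24,550 + $17,580 + $42,539 + $17,470 + $9,448 + $37,942 + $9,943 + $40,080 + $28,830 = $268,171 (> $250,000).
Total number of separate transactions: 87 + 119 + 118 + 83 + 85 + 45 + 13 + 52 + 97 + 95 = 794 (≤ 850).
The test is 'or': at least one threshold is exceeded.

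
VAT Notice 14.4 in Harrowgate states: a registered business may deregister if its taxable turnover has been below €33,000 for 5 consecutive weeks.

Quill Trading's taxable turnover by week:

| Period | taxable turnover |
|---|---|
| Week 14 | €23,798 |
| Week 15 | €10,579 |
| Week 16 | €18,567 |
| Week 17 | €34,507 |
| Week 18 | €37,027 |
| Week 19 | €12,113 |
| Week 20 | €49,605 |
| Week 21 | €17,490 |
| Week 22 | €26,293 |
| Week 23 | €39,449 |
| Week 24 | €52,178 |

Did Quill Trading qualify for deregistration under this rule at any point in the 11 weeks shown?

Weeks below €33,000: Week 14, Week 15, Week 16, Week 19, Week 21, Week 22.
Longest run of consecutive weeks below the threshold: 3.
3 < 5, so Quill Trading never became eligible.

No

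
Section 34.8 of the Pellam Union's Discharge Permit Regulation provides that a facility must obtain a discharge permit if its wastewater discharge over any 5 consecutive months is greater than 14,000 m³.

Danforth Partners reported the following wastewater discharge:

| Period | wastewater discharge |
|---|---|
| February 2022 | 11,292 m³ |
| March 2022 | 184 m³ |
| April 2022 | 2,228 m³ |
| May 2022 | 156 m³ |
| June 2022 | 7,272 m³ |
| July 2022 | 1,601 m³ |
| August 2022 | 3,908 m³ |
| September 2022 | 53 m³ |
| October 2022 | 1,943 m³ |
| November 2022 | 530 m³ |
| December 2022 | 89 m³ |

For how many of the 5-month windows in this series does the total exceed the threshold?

3

February 2022–June 2022: 11,292 m³ + 184 m³ + 2,228 m³ + 156 m³ + 7,272 m³ = 21,132 m³ (over)
March 2022–July 2022: 184 m³ + 2,228 m³ + 156 m³ + 7,272 m³ + 1,601 m³ = 11,441 m³ (under)
April 2022–August 2022: 2,228 m³ + 156 m³ + 7,272 m³ + 1,601 m³ + 3,908 m³ = 15,165 m³ (over)
May 2022–September 2022: 156 m³ + 7,272 m³ + 1,601 m³ + 3,908 m³ + 53 m³ = 12,990 m³ (under)
June 2022–October 2022: 7,272 m³ + 1,601 m³ + 3,908 m³ + 53 m³ + 1,943 m³ = 14,777 m³ (over)
July 2022–November 2022: 1,601 m³ + 3,908 m³ + 53 m³ + 1,943 m³ + 530 m³ = 8,035 m³ (under)
August 2022–December 2022: 3,908 m³ + 53 m³ + 1,943 m³ + 530 m³ + 89 m³ = 6,523 m³ (under)
3 windows exceed the threshold.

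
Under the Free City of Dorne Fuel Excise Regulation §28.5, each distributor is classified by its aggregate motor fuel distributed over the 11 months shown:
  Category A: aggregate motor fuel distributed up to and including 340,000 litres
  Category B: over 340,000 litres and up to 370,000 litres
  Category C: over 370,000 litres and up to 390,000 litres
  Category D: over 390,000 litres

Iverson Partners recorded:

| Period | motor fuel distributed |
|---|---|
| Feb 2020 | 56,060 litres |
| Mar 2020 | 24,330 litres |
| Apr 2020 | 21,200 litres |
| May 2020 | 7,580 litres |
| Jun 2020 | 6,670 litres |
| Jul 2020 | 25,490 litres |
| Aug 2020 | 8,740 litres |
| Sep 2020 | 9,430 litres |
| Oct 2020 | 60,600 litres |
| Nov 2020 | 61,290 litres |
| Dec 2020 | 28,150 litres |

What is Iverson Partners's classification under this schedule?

Category A

Aggregate motor fuel distributed: 56,060 litres + 24,330 litres + 21,200 litres + 7,580 litres + 6,670 litres + 25,490 litres + 8,740 litres + 9,430 litres + 60,600 litres + 61,290 litres + 28,150 litres = 309,540 litres.
309,540 litres ≤ 340,000 litres, so Category A applies.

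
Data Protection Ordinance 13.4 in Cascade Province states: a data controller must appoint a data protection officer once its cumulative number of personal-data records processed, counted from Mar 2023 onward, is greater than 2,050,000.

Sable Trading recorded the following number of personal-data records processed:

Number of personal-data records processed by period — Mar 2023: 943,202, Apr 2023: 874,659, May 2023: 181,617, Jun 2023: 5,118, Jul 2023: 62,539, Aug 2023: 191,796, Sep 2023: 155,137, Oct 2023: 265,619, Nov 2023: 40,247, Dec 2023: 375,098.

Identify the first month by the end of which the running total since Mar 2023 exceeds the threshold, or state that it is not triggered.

Jul 2023

Through Mar 2023: 943,202
Through Apr 2023: 1,817,861
Through May 2023: 1,999,478
Through Jun 2023: 2,004,596
Through Jul 2023: 2,067,135 ← exceeds threshold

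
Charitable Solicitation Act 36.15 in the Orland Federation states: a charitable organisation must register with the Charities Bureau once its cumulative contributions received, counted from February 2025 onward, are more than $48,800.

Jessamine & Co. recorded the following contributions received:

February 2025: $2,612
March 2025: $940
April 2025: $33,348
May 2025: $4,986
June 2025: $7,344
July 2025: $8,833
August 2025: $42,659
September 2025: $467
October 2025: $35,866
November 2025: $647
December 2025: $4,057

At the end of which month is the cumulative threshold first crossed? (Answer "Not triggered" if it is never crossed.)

June 2025

Through February 2025: $2,612
Through March 2025: $3,552
Through April 2025: $36,900
Through May 2025: $41,886
Through June 2025: $49,230 ← exceeds threshold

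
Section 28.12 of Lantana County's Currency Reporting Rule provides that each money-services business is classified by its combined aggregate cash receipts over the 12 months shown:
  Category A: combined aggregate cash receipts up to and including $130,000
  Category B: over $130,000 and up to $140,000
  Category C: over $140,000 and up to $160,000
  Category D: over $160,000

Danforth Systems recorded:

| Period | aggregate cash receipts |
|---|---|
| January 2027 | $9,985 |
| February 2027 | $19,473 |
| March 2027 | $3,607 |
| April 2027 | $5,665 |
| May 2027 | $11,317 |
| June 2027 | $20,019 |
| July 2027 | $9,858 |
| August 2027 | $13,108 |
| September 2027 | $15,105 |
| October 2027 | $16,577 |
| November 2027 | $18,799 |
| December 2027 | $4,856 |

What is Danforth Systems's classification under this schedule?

Combined aggregate cash receipts: $9,985 + $19,473 + $3,607 + $5,665 + $11,317 + $20,019 + $9,858 + $13,108 + $15,105 + $16,577 + $18,799 + $4,856 = $148,369.
$140,000 < $148,369 ≤ $160,000, so Category C applies.

Category C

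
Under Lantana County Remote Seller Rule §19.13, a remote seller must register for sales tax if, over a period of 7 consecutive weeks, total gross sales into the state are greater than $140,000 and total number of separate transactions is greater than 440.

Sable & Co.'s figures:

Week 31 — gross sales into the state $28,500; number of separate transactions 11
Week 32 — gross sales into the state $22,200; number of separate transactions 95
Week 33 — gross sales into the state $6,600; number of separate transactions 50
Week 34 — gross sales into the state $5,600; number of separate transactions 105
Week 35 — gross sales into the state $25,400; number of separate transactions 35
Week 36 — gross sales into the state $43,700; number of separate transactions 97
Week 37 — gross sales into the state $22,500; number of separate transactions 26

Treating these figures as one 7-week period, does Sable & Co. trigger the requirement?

Total gross sales into the state: $28,500 + $22,200 + $6,600 + $5,600 + $25,400 + $43,700 + $22,500 = $154,500 (> $140,000).
Total number of separate transactions: 11 + 95 + 50 + 105 + 35 + 97 + 26 = 419 (≤ 440).
The test is 'and': the rule requires both, and at least one is not exceeded.

No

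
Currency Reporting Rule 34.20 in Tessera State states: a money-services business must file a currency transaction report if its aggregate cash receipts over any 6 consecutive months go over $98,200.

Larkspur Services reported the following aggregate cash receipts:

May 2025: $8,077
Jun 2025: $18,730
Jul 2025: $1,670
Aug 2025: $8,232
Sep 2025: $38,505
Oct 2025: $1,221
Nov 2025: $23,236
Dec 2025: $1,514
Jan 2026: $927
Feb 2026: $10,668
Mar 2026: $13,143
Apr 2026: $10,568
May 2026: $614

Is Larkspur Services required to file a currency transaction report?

No

May 2025–Oct 2025: $8,077 + $18,730 + $1,670 + $8,232 + $38,505 + $1,221 = $76,435 (under)
Jun 2025–Nov 2025: $18,730 + $1,670 + $8,232 + $38,505 + $1,221 + $23,236 = $91,594 (under)
Jul 2025–Dec 2025: $1,670 + $8,232 + $38,505 + $1,221 + $23,236 + $1,514 = $74,378 (under)
Aug 2025–Jan 2026: $8,232 + $38,505 + $1,221 + $23,236 + $1,514 + $927 = $73,635 (under)
Sep 2025–Feb 2026: $38,505 + $1,221 + $23,236 + $1,514 + $927 + $10,668 = $76,071 (under)
Oct 2025–Mar 2026: $1,221 + $23,236 + $1,514 + $927 + $10,668 + $13,143 = $50,709 (under)
Nov 2025–Apr 2026: $23,236 + $1,514 + $927 + $10,668 + $13,143 + $10,568 = $60,056 (under)
Dec 2025–May 2026: $1,514 + $927 + $10,668 + $13,143 + $10,568 + $614 = $37,434 (under)
No window exceeds $98,200.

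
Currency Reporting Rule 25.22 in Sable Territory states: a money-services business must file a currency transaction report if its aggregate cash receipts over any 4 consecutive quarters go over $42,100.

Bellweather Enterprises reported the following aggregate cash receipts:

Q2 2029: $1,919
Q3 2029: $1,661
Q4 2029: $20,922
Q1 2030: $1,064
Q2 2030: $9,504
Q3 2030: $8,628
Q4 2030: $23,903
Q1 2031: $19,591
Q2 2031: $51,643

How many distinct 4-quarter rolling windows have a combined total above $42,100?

3

Q2 2029–Q1 2030: $1,919 + $1,661 + $20,922 + $1,064 = $25,566 (under)
Q3 2029–Q2 2030: $1,661 + $20,922 + $1,064 + $9,504 = $33,151 (under)
Q4 2029–Q3 2030: $20,922 + $1,064 + $9,504 + $8,628 = $40,118 (under)
Q1 2030–Q4 2030: $1,064 + $9,504 + $8,628 + $23,903 = $43,099 (over)
Q2 2030–Q1 2031: $9,504 + $8,628 + $23,903 + $19,591 = $61,626 (over)
Q3 2030–Q2 2031: $8,628 + $23,903 + $19,591 + $51,643 = $103,765 (over)
3 windows exceed the threshold.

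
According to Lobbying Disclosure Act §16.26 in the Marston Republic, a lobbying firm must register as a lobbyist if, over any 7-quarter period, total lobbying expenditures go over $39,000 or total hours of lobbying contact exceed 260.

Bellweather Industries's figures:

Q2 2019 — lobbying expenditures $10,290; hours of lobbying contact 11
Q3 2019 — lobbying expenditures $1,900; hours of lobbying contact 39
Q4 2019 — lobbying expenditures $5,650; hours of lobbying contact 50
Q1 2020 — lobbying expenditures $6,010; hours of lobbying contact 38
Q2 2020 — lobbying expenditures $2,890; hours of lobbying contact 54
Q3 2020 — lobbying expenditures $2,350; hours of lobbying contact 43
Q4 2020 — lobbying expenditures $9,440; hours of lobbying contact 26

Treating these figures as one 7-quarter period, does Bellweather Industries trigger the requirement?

Total lobbying expenditures: $10,290 + $1,900 + $5,650 + $6,010 + $2,890 + $2,350 + $9,440 = $38,530 (≤ $39,000).
Total hours of lobbying contact: 11 + 39 + 50 + 38 + 54 + 43 + 26 = 261 (> 260).
The test is 'or': at least one threshold is exceeded.

Yes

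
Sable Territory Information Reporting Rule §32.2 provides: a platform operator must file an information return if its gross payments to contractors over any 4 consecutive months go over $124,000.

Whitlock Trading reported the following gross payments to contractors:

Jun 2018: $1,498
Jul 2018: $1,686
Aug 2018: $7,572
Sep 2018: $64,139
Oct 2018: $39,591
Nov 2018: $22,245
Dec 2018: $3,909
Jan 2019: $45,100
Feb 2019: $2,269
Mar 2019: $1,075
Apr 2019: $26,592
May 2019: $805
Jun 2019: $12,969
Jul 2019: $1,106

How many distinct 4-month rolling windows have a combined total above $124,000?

Jun 2018–Sep 2018: $1,498 + $1,686 + $7,572 + $64,139 = $74,895 (under)
Jul 2018–Oct 2018: $1,686 + $7,572 + $64,139 + $39,591 = $112,988 (under)
Aug 2018–Nov 2018: $7,572 + $64,139 + $39,591 + $22,245 = $133,547 (over)
Sep 2018–Dec 2018: $64,139 + $39,591 + $22,245 + $3,909 = $129,884 (over)
Oct 2018–Jan 2019: $39,591 + $22,245 + $3,909 + $45,100 = $110,845 (under)
Nov 2018–Feb 2019: $22,245 + $3,909 + $45,100 + $2,269 = $73,523 (under)
Dec 2018–Mar 2019: $3,909 + $45,100 + $2,269 + $1,075 = $52,353 (under)
Jan 2019–Apr 2019: $45,100 + $2,269 + $1,075 + $26,592 = $75,036 (under)
Feb 2019–May 2019: $2,269 + $1,075 + $26,592 + $805 = $30,741 (under)
Mar 2019–Jun 2019: $1,075 + $26,592 + $805 + $12,969 = $41,441 (under)
Apr 2019–Jul 2019: $26,592 + $805 + $12,969 + $1,106 = $41,472 (under)
2 windows exceed the threshold.

2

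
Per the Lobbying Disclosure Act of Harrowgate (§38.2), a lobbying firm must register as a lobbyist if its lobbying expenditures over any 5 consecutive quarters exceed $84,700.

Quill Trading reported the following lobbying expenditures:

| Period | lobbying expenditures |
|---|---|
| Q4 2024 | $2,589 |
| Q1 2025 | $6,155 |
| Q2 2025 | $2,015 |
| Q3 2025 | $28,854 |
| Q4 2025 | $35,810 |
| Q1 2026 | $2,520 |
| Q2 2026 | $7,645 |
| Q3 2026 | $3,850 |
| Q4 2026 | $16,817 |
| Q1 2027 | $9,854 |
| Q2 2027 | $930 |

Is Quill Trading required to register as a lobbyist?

No

Q4 2024–Q4 2025: $2,589 + $6,155 + $2,015 + $28,854 + $35,810 = $75,423 (under)
Q1 2025–Q1 2026: $6,155 + $2,015 + $28,854 + $35,810 + $2,520 = $75,354 (under)
Q2 2025–Q2 2026: $2,015 + $28,854 + $35,810 + $2,520 + $7,645 = $76,844 (under)
Q3 2025–Q3 2026: $28,854 + $35,810 + $2,520 + $7,645 + $3,850 = $78,679 (under)
Q4 2025–Q4 2026: $35,810 + $2,520 + $7,645 + $3,850 + $16,817 = $66,642 (under)
Q1 2026–Q1 2027: $2,520 + $7,645 + $3,850 + $16,817 + $9,854 = $40,686 (under)
Q2 2026–Q2 2027: $7,645 + $3,850 + $16,817 + $9,854 + $930 = $39,096 (under)
No window exceeds $84,700.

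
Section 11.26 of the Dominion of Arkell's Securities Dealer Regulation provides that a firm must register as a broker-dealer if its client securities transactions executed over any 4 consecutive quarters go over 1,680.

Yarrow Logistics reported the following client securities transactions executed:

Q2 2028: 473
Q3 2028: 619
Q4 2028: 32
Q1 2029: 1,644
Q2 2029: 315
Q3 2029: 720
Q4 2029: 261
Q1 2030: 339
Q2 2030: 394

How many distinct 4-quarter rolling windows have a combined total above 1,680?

Q2 2028–Q1 2029: 473 + 619 + 32 + 1,644 = 2,768 (over)
Q3 2028–Q2 2029: 619 + 32 + 1,644 + 315 = 2,610 (over)
Q4 2028–Q3 2029: 32 + 1,644 + 315 + 720 = 2,711 (over)
Q1 2029–Q4 2029: 1,644 + 315 + 720 + 261 = 2,940 (over)
Q2 2029–Q1 2030: 315 + 720 + 261 + 339 = 1,635 (under)
Q3 2029–Q2 2030: 720 + 261 + 339 + 394 = 1,714 (over)
5 windows exceed the threshold.

5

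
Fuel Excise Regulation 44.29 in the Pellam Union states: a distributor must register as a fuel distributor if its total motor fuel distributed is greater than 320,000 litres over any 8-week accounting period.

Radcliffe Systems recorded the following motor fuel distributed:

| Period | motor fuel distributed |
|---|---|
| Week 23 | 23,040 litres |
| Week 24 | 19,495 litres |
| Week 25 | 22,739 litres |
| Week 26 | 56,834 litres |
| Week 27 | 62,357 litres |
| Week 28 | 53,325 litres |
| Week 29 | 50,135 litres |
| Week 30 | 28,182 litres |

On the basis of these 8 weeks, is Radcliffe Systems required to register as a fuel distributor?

No

Total motor fuel distributed: 23,040 litres + 19,495 litres + 22,739 litres + 56,834 litres + 62,357 litres + 53,325 litres + 50,135 litres + 28,182 litres = 316,107 litres.
316,107 litres ≤ 320,000 litres, so the threshold is not exceeded.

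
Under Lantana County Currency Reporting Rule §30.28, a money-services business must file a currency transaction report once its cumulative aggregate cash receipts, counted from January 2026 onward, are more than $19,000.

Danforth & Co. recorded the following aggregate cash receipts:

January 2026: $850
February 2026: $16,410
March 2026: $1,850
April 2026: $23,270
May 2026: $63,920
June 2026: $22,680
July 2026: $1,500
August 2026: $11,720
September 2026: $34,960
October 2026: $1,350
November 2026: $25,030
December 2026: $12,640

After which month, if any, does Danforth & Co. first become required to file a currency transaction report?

March 2026

Through January 2026: $850
Through February 2026: $17,260
Through March 2026: $19,110 ← exceeds threshold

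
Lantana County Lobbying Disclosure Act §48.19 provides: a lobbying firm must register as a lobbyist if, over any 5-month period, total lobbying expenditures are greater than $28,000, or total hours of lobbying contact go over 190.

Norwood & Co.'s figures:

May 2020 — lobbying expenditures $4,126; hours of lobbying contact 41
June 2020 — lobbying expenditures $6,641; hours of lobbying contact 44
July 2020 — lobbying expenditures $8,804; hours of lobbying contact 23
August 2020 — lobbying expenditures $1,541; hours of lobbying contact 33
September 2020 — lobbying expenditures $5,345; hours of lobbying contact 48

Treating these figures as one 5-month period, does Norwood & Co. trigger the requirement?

Total lobbying expenditures: $4,126 + $6,641 + $8,804 + $1,541 + $5,345 = $26,457 (≤ $28,000).
Total hours of lobbying contact: 41 + 44 + 23 + 33 + 48 = 189 (≤ 190).
The test is 'or': neither threshold is exceeded.

No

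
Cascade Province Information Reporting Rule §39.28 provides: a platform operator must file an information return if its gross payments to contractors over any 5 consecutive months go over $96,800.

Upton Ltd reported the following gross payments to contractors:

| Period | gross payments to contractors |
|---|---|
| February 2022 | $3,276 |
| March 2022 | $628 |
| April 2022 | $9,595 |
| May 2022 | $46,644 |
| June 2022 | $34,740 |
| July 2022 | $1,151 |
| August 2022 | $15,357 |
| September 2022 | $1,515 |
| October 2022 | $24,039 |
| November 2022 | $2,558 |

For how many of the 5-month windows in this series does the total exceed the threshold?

2

February 2022–June 2022: $3,276 + $628 + $9,595 + $46,644 + $34,740 = $94,883 (under)
March 2022–July 2022: $628 + $9,595 + $46,644 + $34,740 + $1,151 = $92,758 (under)
April 2022–August 2022: $9,595 + $46,644 + $34,740 + $1,151 + $15,357 = $107,487 (over)
May 2022–September 2022: $46,644 + $34,740 + $1,151 + $15,357 + $1,515 = $99,407 (over)
June 2022–October 2022: $34,740 + $1,151 + $15,357 + $1,515 + $24,039 = $76,802 (under)
July 2022–November 2022: $1,151 + $15,357 + $1,515 + $24,039 + $2,558 = $44,620 (under)
2 windows exceed the threshold.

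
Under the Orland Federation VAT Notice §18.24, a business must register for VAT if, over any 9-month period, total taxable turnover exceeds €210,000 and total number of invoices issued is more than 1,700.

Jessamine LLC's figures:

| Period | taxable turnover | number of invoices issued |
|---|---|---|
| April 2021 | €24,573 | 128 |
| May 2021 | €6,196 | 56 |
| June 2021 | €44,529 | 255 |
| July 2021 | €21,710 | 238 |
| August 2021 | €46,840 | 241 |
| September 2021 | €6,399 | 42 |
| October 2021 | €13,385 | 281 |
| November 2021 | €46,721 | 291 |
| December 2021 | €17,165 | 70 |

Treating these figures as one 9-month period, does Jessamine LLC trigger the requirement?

No

Total taxable turnover: €24,573 + €6,196 + €44,529 + €21,710 + €46,840 + €6,399 + €13,385 + €46,721 + €17,165 = €227,518 (> €210,000).
Total number of invoices issued: 128 + 56 + 255 + 238 + 241 + 42 + 281 + 291 + 70 = 1,602 (≤ 1,700).
The test is 'and': the rule requires both, and at least one is not exceeded.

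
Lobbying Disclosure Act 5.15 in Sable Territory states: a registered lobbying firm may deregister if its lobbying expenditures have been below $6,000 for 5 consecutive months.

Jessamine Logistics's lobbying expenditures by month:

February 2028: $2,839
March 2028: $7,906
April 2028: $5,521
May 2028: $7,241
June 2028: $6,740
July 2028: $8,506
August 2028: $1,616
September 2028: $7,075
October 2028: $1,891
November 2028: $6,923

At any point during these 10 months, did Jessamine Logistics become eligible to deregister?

No

Months below $6,000: February 2028, April 2028, August 2028, October 2028.
Longest run of consecutive months below the threshold: 1.
1 < 5, so Jessamine Logistics never became eligible.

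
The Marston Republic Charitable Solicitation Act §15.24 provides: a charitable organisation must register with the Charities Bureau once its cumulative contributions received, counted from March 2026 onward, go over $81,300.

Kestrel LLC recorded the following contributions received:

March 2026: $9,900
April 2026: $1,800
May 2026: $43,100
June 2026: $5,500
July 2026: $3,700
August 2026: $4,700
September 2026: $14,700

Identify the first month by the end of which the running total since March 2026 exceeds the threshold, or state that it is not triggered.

September 2026

Through March 2026: $9,900
Through April 2026: $11,700
Through May 2026: $54,800
Through June 2026: $60,300
Through July 2026: $64,000
Through August 2026: $68,700
Through September 2026: $83,400 ← exceeds threshold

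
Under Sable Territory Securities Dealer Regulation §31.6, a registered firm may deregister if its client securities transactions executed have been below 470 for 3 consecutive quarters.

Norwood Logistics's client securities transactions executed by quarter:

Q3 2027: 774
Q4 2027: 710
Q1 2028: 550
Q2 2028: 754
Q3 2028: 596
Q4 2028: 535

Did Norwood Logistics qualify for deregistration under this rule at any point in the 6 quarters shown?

No

No quarter is below 470.
Longest run of consecutive quarters below the threshold: 0.
0 < 3, so Norwood Logistics never became eligible.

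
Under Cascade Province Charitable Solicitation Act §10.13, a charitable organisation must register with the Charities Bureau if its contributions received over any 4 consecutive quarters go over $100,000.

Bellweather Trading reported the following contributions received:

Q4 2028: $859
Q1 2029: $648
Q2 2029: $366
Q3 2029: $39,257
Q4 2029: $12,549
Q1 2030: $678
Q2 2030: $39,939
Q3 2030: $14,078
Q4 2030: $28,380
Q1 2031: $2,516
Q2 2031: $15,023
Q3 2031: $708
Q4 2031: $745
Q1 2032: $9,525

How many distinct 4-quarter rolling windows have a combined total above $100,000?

0

Q4 2028–Q3 2029: $859 + $648 + $366 + $39,257 = $41,130 (under)
Q1 2029–Q4 2029: $648 + $366 + $39,257 + $12,549 = $52,820 (under)
Q2 2029–Q1 2030: $366 + $39,257 + $12,549 + $678 = $52,850 (under)
Q3 2029–Q2 2030: $39,257 + $12,549 + $678 + $39,939 = $92,423 (under)
Q4 2029–Q3 2030: $12,549 + $678 + $39,939 + $14,078 = $67,244 (under)
Q1 2030–Q4 2030: $678 + $39,939 + $14,078 + $28,380 = $83,075 (under)
Q2 2030–Q1 2031: $39,939 + $14,078 + $28,380 + $2,516 = $84,913 (under)
Q3 2030–Q2 2031: $14,078 + $28,380 + $2,516 + $15,023 = $59,997 (under)
Q4 2030–Q3 2031: $28,380 + $2,516 + $15,023 + $708 = $46,627 (under)
Q1 2031–Q4 2031: $2,516 + $15,023 + $708 + $745 = $18,992 (under)
Q2 2031–Q1 2032: $15,023 + $708 + $745 + $9,525 = $26,001 (under)
0 windows exceed the threshold.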